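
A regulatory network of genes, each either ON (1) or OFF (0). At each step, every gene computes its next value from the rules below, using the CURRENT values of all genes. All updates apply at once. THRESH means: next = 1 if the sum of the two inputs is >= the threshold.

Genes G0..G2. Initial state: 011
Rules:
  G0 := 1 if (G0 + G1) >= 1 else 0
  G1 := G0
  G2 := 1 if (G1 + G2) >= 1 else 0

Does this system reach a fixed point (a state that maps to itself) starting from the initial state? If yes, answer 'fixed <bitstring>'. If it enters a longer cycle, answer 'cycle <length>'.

Answer: fixed 111

Derivation:
Step 0: 011
Step 1: G0=(0+1>=1)=1 G1=G0=0 G2=(1+1>=1)=1 -> 101
Step 2: G0=(1+0>=1)=1 G1=G0=1 G2=(0+1>=1)=1 -> 111
Step 3: G0=(1+1>=1)=1 G1=G0=1 G2=(1+1>=1)=1 -> 111
Fixed point reached at step 2: 111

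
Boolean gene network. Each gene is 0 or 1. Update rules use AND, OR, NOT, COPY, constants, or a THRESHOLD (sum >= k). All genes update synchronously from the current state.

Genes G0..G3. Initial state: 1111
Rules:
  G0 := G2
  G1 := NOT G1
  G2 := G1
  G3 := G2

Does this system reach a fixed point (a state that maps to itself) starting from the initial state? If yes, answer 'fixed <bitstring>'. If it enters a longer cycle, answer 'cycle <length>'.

Answer: cycle 2

Derivation:
Step 0: 1111
Step 1: G0=G2=1 G1=NOT G1=NOT 1=0 G2=G1=1 G3=G2=1 -> 1011
Step 2: G0=G2=1 G1=NOT G1=NOT 0=1 G2=G1=0 G3=G2=1 -> 1101
Step 3: G0=G2=0 G1=NOT G1=NOT 1=0 G2=G1=1 G3=G2=0 -> 0010
Step 4: G0=G2=1 G1=NOT G1=NOT 0=1 G2=G1=0 G3=G2=1 -> 1101
Cycle of length 2 starting at step 2 -> no fixed point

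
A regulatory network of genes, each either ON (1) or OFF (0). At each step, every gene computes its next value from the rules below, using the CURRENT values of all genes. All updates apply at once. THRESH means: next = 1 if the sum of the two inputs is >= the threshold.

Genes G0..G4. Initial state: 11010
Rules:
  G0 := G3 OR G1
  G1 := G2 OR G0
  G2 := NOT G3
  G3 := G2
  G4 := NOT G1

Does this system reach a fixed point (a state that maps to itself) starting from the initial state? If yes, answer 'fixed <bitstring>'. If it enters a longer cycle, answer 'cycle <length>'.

Answer: cycle 4

Derivation:
Step 0: 11010
Step 1: G0=G3|G1=1|1=1 G1=G2|G0=0|1=1 G2=NOT G3=NOT 1=0 G3=G2=0 G4=NOT G1=NOT 1=0 -> 11000
Step 2: G0=G3|G1=0|1=1 G1=G2|G0=0|1=1 G2=NOT G3=NOT 0=1 G3=G2=0 G4=NOT G1=NOT 1=0 -> 11100
Step 3: G0=G3|G1=0|1=1 G1=G2|G0=1|1=1 G2=NOT G3=NOT 0=1 G3=G2=1 G4=NOT G1=NOT 1=0 -> 11110
Step 4: G0=G3|G1=1|1=1 G1=G2|G0=1|1=1 G2=NOT G3=NOT 1=0 G3=G2=1 G4=NOT G1=NOT 1=0 -> 11010
Cycle of length 4 starting at step 0 -> no fixed point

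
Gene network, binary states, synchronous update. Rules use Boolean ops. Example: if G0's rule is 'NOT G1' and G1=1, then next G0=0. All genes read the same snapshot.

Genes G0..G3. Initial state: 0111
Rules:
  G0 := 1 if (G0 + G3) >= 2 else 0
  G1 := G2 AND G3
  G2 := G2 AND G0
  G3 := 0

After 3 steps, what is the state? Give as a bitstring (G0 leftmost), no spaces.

Step 1: G0=(0+1>=2)=0 G1=G2&G3=1&1=1 G2=G2&G0=1&0=0 G3=0(const) -> 0100
Step 2: G0=(0+0>=2)=0 G1=G2&G3=0&0=0 G2=G2&G0=0&0=0 G3=0(const) -> 0000
Step 3: G0=(0+0>=2)=0 G1=G2&G3=0&0=0 G2=G2&G0=0&0=0 G3=0(const) -> 0000

0000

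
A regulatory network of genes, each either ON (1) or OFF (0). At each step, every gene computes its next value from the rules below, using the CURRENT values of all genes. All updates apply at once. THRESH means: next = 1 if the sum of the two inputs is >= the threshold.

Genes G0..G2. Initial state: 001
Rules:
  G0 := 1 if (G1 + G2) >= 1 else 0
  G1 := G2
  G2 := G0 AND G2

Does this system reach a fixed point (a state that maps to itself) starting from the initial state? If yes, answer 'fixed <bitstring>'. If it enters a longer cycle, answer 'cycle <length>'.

Answer: fixed 000

Derivation:
Step 0: 001
Step 1: G0=(0+1>=1)=1 G1=G2=1 G2=G0&G2=0&1=0 -> 110
Step 2: G0=(1+0>=1)=1 G1=G2=0 G2=G0&G2=1&0=0 -> 100
Step 3: G0=(0+0>=1)=0 G1=G2=0 G2=G0&G2=1&0=0 -> 000
Step 4: G0=(0+0>=1)=0 G1=G2=0 G2=G0&G2=0&0=0 -> 000
Fixed point reached at step 3: 000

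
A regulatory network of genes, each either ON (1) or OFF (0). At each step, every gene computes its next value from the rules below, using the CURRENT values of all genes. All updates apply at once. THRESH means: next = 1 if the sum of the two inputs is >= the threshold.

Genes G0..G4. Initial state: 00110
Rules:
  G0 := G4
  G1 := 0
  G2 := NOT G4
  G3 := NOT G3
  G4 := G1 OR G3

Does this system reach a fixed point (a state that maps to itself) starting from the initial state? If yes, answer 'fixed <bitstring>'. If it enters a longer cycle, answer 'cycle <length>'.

Step 0: 00110
Step 1: G0=G4=0 G1=0(const) G2=NOT G4=NOT 0=1 G3=NOT G3=NOT 1=0 G4=G1|G3=0|1=1 -> 00101
Step 2: G0=G4=1 G1=0(const) G2=NOT G4=NOT 1=0 G3=NOT G3=NOT 0=1 G4=G1|G3=0|0=0 -> 10010
Step 3: G0=G4=0 G1=0(const) G2=NOT G4=NOT 0=1 G3=NOT G3=NOT 1=0 G4=G1|G3=0|1=1 -> 00101
Cycle of length 2 starting at step 1 -> no fixed point

Answer: cycle 2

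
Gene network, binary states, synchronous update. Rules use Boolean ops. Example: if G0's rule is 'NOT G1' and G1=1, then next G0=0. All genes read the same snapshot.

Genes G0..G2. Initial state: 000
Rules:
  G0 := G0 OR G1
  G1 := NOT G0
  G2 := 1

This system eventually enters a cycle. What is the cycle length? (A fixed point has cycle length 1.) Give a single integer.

Step 0: 000
Step 1: G0=G0|G1=0|0=0 G1=NOT G0=NOT 0=1 G2=1(const) -> 011
Step 2: G0=G0|G1=0|1=1 G1=NOT G0=NOT 0=1 G2=1(const) -> 111
Step 3: G0=G0|G1=1|1=1 G1=NOT G0=NOT 1=0 G2=1(const) -> 101
Step 4: G0=G0|G1=1|0=1 G1=NOT G0=NOT 1=0 G2=1(const) -> 101
State from step 4 equals state from step 3 -> cycle length 1

Answer: 1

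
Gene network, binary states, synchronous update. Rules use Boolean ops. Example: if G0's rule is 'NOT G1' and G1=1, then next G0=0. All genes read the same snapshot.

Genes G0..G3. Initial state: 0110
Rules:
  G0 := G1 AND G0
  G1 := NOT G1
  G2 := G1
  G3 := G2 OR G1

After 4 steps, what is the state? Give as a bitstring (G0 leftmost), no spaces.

Step 1: G0=G1&G0=1&0=0 G1=NOT G1=NOT 1=0 G2=G1=1 G3=G2|G1=1|1=1 -> 0011
Step 2: G0=G1&G0=0&0=0 G1=NOT G1=NOT 0=1 G2=G1=0 G3=G2|G1=1|0=1 -> 0101
Step 3: G0=G1&G0=1&0=0 G1=NOT G1=NOT 1=0 G2=G1=1 G3=G2|G1=0|1=1 -> 0011
Step 4: G0=G1&G0=0&0=0 G1=NOT G1=NOT 0=1 G2=G1=0 G3=G2|G1=1|0=1 -> 0101

0101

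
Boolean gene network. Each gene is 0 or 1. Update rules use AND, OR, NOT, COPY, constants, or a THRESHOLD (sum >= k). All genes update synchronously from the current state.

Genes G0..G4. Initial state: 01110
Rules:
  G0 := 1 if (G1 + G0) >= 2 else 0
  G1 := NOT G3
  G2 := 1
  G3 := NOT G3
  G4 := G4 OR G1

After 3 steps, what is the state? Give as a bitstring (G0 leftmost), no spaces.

Step 1: G0=(1+0>=2)=0 G1=NOT G3=NOT 1=0 G2=1(const) G3=NOT G3=NOT 1=0 G4=G4|G1=0|1=1 -> 00101
Step 2: G0=(0+0>=2)=0 G1=NOT G3=NOT 0=1 G2=1(const) G3=NOT G3=NOT 0=1 G4=G4|G1=1|0=1 -> 01111
Step 3: G0=(1+0>=2)=0 G1=NOT G3=NOT 1=0 G2=1(const) G3=NOT G3=NOT 1=0 G4=G4|G1=1|1=1 -> 00101

00101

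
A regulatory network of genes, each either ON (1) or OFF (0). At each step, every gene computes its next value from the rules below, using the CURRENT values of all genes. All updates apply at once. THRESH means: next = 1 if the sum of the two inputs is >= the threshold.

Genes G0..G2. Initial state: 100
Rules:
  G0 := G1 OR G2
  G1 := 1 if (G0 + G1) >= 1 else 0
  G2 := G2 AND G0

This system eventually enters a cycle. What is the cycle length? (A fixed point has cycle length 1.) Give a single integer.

Answer: 1

Derivation:
Step 0: 100
Step 1: G0=G1|G2=0|0=0 G1=(1+0>=1)=1 G2=G2&G0=0&1=0 -> 010
Step 2: G0=G1|G2=1|0=1 G1=(0+1>=1)=1 G2=G2&G0=0&0=0 -> 110
Step 3: G0=G1|G2=1|0=1 G1=(1+1>=1)=1 G2=G2&G0=0&1=0 -> 110
State from step 3 equals state from step 2 -> cycle length 1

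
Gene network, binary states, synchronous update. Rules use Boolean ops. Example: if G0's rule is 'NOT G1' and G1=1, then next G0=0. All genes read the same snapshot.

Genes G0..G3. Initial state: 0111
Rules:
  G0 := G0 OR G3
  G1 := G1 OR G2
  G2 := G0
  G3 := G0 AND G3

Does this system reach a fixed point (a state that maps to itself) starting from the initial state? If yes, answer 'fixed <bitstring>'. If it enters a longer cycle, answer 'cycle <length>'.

Step 0: 0111
Step 1: G0=G0|G3=0|1=1 G1=G1|G2=1|1=1 G2=G0=0 G3=G0&G3=0&1=0 -> 1100
Step 2: G0=G0|G3=1|0=1 G1=G1|G2=1|0=1 G2=G0=1 G3=G0&G3=1&0=0 -> 1110
Step 3: G0=G0|G3=1|0=1 G1=G1|G2=1|1=1 G2=G0=1 G3=G0&G3=1&0=0 -> 1110
Fixed point reached at step 2: 1110

Answer: fixed 1110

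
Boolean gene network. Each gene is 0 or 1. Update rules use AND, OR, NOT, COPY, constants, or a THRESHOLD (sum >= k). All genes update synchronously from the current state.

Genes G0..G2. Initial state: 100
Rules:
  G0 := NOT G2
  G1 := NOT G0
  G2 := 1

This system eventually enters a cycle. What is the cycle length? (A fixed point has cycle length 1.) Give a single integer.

Step 0: 100
Step 1: G0=NOT G2=NOT 0=1 G1=NOT G0=NOT 1=0 G2=1(const) -> 101
Step 2: G0=NOT G2=NOT 1=0 G1=NOT G0=NOT 1=0 G2=1(const) -> 001
Step 3: G0=NOT G2=NOT 1=0 G1=NOT G0=NOT 0=1 G2=1(const) -> 011
Step 4: G0=NOT G2=NOT 1=0 G1=NOT G0=NOT 0=1 G2=1(const) -> 011
State from step 4 equals state from step 3 -> cycle length 1

Answer: 1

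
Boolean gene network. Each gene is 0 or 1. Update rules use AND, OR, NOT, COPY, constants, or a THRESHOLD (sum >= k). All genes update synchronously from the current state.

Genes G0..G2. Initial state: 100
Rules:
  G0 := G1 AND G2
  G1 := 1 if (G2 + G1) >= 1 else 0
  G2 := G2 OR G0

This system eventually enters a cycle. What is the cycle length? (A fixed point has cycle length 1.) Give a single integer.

Answer: 1

Derivation:
Step 0: 100
Step 1: G0=G1&G2=0&0=0 G1=(0+0>=1)=0 G2=G2|G0=0|1=1 -> 001
Step 2: G0=G1&G2=0&1=0 G1=(1+0>=1)=1 G2=G2|G0=1|0=1 -> 011
Step 3: G0=G1&G2=1&1=1 G1=(1+1>=1)=1 G2=G2|G0=1|0=1 -> 111
Step 4: G0=G1&G2=1&1=1 G1=(1+1>=1)=1 G2=G2|G0=1|1=1 -> 111
State from step 4 equals state from step 3 -> cycle length 1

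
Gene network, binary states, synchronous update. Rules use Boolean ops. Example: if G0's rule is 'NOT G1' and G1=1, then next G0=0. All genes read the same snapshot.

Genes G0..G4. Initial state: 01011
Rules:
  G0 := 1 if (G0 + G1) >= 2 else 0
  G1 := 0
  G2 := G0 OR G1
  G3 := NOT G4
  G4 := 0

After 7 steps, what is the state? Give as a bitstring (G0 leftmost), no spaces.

Step 1: G0=(0+1>=2)=0 G1=0(const) G2=G0|G1=0|1=1 G3=NOT G4=NOT 1=0 G4=0(const) -> 00100
Step 2: G0=(0+0>=2)=0 G1=0(const) G2=G0|G1=0|0=0 G3=NOT G4=NOT 0=1 G4=0(const) -> 00010
Step 3: G0=(0+0>=2)=0 G1=0(const) G2=G0|G1=0|0=0 G3=NOT G4=NOT 0=1 G4=0(const) -> 00010
Step 4: G0=(0+0>=2)=0 G1=0(const) G2=G0|G1=0|0=0 G3=NOT G4=NOT 0=1 G4=0(const) -> 00010
Step 5: G0=(0+0>=2)=0 G1=0(const) G2=G0|G1=0|0=0 G3=NOT G4=NOT 0=1 G4=0(const) -> 00010
Step 6: G0=(0+0>=2)=0 G1=0(const) G2=G0|G1=0|0=0 G3=NOT G4=NOT 0=1 G4=0(const) -> 00010
Step 7: G0=(0+0>=2)=0 G1=0(const) G2=G0|G1=0|0=0 G3=NOT G4=NOT 0=1 G4=0(const) -> 00010

00010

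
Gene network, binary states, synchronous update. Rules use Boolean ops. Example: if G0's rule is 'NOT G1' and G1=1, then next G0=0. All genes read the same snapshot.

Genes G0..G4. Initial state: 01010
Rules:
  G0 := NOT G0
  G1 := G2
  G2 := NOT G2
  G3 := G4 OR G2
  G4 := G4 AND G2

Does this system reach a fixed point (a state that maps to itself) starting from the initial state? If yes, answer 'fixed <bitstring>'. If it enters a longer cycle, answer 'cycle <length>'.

Step 0: 01010
Step 1: G0=NOT G0=NOT 0=1 G1=G2=0 G2=NOT G2=NOT 0=1 G3=G4|G2=0|0=0 G4=G4&G2=0&0=0 -> 10100
Step 2: G0=NOT G0=NOT 1=0 G1=G2=1 G2=NOT G2=NOT 1=0 G3=G4|G2=0|1=1 G4=G4&G2=0&1=0 -> 01010
Cycle of length 2 starting at step 0 -> no fixed point

Answer: cycle 2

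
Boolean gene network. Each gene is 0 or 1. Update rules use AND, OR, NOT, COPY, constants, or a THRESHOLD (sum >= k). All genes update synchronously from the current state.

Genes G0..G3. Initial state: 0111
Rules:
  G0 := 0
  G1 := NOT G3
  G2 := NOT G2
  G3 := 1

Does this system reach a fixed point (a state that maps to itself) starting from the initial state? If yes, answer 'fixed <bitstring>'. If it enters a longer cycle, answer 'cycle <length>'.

Step 0: 0111
Step 1: G0=0(const) G1=NOT G3=NOT 1=0 G2=NOT G2=NOT 1=0 G3=1(const) -> 0001
Step 2: G0=0(const) G1=NOT G3=NOT 1=0 G2=NOT G2=NOT 0=1 G3=1(const) -> 0011
Step 3: G0=0(const) G1=NOT G3=NOT 1=0 G2=NOT G2=NOT 1=0 G3=1(const) -> 0001
Cycle of length 2 starting at step 1 -> no fixed point

Answer: cycle 2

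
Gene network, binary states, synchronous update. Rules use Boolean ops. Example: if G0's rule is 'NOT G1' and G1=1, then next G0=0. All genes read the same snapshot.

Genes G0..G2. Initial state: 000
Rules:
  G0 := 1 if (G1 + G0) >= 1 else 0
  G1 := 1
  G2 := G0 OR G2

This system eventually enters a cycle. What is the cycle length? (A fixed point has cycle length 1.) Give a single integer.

Step 0: 000
Step 1: G0=(0+0>=1)=0 G1=1(const) G2=G0|G2=0|0=0 -> 010
Step 2: G0=(1+0>=1)=1 G1=1(const) G2=G0|G2=0|0=0 -> 110
Step 3: G0=(1+1>=1)=1 G1=1(const) G2=G0|G2=1|0=1 -> 111
Step 4: G0=(1+1>=1)=1 G1=1(const) G2=G0|G2=1|1=1 -> 111
State from step 4 equals state from step 3 -> cycle length 1

Answer: 1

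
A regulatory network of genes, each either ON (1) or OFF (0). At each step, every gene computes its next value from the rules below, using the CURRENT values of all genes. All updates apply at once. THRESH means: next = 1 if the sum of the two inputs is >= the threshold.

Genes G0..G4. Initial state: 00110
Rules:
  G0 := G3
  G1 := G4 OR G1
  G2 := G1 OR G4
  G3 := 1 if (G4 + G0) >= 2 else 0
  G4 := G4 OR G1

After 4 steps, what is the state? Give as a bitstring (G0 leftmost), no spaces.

Step 1: G0=G3=1 G1=G4|G1=0|0=0 G2=G1|G4=0|0=0 G3=(0+0>=2)=0 G4=G4|G1=0|0=0 -> 10000
Step 2: G0=G3=0 G1=G4|G1=0|0=0 G2=G1|G4=0|0=0 G3=(0+1>=2)=0 G4=G4|G1=0|0=0 -> 00000
Step 3: G0=G3=0 G1=G4|G1=0|0=0 G2=G1|G4=0|0=0 G3=(0+0>=2)=0 G4=G4|G1=0|0=0 -> 00000
Step 4: G0=G3=0 G1=G4|G1=0|0=0 G2=G1|G4=0|0=0 G3=(0+0>=2)=0 G4=G4|G1=0|0=0 -> 00000

00000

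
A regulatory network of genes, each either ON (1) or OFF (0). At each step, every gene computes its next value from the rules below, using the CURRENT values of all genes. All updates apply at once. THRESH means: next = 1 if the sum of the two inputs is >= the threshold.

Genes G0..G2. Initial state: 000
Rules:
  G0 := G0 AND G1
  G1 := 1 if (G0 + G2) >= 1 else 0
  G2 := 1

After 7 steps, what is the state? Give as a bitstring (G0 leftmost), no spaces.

Step 1: G0=G0&G1=0&0=0 G1=(0+0>=1)=0 G2=1(const) -> 001
Step 2: G0=G0&G1=0&0=0 G1=(0+1>=1)=1 G2=1(const) -> 011
Step 3: G0=G0&G1=0&1=0 G1=(0+1>=1)=1 G2=1(const) -> 011
Step 4: G0=G0&G1=0&1=0 G1=(0+1>=1)=1 G2=1(const) -> 011
Step 5: G0=G0&G1=0&1=0 G1=(0+1>=1)=1 G2=1(const) -> 011
Step 6: G0=G0&G1=0&1=0 G1=(0+1>=1)=1 G2=1(const) -> 011
Step 7: G0=G0&G1=0&1=0 G1=(0+1>=1)=1 G2=1(const) -> 011

011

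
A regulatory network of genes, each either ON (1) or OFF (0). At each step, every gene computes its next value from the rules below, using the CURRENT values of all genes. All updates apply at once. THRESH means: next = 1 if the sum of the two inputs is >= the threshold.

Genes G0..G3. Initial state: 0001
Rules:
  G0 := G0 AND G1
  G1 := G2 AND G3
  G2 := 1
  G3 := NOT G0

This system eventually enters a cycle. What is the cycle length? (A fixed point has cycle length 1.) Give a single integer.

Step 0: 0001
Step 1: G0=G0&G1=0&0=0 G1=G2&G3=0&1=0 G2=1(const) G3=NOT G0=NOT 0=1 -> 0011
Step 2: G0=G0&G1=0&0=0 G1=G2&G3=1&1=1 G2=1(const) G3=NOT G0=NOT 0=1 -> 0111
Step 3: G0=G0&G1=0&1=0 G1=G2&G3=1&1=1 G2=1(const) G3=NOT G0=NOT 0=1 -> 0111
State from step 3 equals state from step 2 -> cycle length 1

Answer: 1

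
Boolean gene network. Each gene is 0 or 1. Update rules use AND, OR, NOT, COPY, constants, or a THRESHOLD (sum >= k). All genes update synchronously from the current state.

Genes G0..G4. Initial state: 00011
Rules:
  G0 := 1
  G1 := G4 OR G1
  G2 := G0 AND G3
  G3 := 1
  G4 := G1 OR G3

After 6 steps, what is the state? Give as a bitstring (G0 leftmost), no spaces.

Step 1: G0=1(const) G1=G4|G1=1|0=1 G2=G0&G3=0&1=0 G3=1(const) G4=G1|G3=0|1=1 -> 11011
Step 2: G0=1(const) G1=G4|G1=1|1=1 G2=G0&G3=1&1=1 G3=1(const) G4=G1|G3=1|1=1 -> 11111
Step 3: G0=1(const) G1=G4|G1=1|1=1 G2=G0&G3=1&1=1 G3=1(const) G4=G1|G3=1|1=1 -> 11111
Step 4: G0=1(const) G1=G4|G1=1|1=1 G2=G0&G3=1&1=1 G3=1(const) G4=G1|G3=1|1=1 -> 11111
Step 5: G0=1(const) G1=G4|G1=1|1=1 G2=G0&G3=1&1=1 G3=1(const) G4=G1|G3=1|1=1 -> 11111
Step 6: G0=1(const) G1=G4|G1=1|1=1 G2=G0&G3=1&1=1 G3=1(const) G4=G1|G3=1|1=1 -> 11111

11111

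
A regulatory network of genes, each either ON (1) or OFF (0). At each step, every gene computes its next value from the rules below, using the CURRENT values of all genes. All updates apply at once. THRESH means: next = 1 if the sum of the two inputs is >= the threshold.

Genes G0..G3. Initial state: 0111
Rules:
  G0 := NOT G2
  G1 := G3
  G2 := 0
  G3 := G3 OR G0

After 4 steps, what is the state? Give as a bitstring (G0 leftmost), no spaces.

Step 1: G0=NOT G2=NOT 1=0 G1=G3=1 G2=0(const) G3=G3|G0=1|0=1 -> 0101
Step 2: G0=NOT G2=NOT 0=1 G1=G3=1 G2=0(const) G3=G3|G0=1|0=1 -> 1101
Step 3: G0=NOT G2=NOT 0=1 G1=G3=1 G2=0(const) G3=G3|G0=1|1=1 -> 1101
Step 4: G0=NOT G2=NOT 0=1 G1=G3=1 G2=0(const) G3=G3|G0=1|1=1 -> 1101

1101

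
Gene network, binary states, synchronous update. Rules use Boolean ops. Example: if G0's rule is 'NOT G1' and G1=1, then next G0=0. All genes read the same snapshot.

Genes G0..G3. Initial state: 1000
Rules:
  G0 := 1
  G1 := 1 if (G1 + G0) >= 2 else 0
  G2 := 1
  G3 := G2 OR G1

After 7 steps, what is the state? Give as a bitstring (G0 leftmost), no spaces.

Step 1: G0=1(const) G1=(0+1>=2)=0 G2=1(const) G3=G2|G1=0|0=0 -> 1010
Step 2: G0=1(const) G1=(0+1>=2)=0 G2=1(const) G3=G2|G1=1|0=1 -> 1011
Step 3: G0=1(const) G1=(0+1>=2)=0 G2=1(const) G3=G2|G1=1|0=1 -> 1011
Step 4: G0=1(const) G1=(0+1>=2)=0 G2=1(const) G3=G2|G1=1|0=1 -> 1011
Step 5: G0=1(const) G1=(0+1>=2)=0 G2=1(const) G3=G2|G1=1|0=1 -> 1011
Step 6: G0=1(const) G1=(0+1>=2)=0 G2=1(const) G3=G2|G1=1|0=1 -> 1011
Step 7: G0=1(const) G1=(0+1>=2)=0 G2=1(const) G3=G2|G1=1|0=1 -> 1011

1011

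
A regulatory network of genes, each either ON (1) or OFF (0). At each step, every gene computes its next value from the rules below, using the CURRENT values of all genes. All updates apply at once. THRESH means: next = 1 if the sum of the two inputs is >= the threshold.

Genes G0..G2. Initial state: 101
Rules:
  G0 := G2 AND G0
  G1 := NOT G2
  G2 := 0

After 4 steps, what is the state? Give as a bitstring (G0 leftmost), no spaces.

Step 1: G0=G2&G0=1&1=1 G1=NOT G2=NOT 1=0 G2=0(const) -> 100
Step 2: G0=G2&G0=0&1=0 G1=NOT G2=NOT 0=1 G2=0(const) -> 010
Step 3: G0=G2&G0=0&0=0 G1=NOT G2=NOT 0=1 G2=0(const) -> 010
Step 4: G0=G2&G0=0&0=0 G1=NOT G2=NOT 0=1 G2=0(const) -> 010

010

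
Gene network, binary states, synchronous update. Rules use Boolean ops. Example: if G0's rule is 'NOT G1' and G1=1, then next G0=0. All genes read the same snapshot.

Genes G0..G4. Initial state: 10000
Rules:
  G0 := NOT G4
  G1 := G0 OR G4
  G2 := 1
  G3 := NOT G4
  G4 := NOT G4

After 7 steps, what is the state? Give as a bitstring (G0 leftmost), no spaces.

Step 1: G0=NOT G4=NOT 0=1 G1=G0|G4=1|0=1 G2=1(const) G3=NOT G4=NOT 0=1 G4=NOT G4=NOT 0=1 -> 11111
Step 2: G0=NOT G4=NOT 1=0 G1=G0|G4=1|1=1 G2=1(const) G3=NOT G4=NOT 1=0 G4=NOT G4=NOT 1=0 -> 01100
Step 3: G0=NOT G4=NOT 0=1 G1=G0|G4=0|0=0 G2=1(const) G3=NOT G4=NOT 0=1 G4=NOT G4=NOT 0=1 -> 10111
Step 4: G0=NOT G4=NOT 1=0 G1=G0|G4=1|1=1 G2=1(const) G3=NOT G4=NOT 1=0 G4=NOT G4=NOT 1=0 -> 01100
Step 5: G0=NOT G4=NOT 0=1 G1=G0|G4=0|0=0 G2=1(const) G3=NOT G4=NOT 0=1 G4=NOT G4=NOT 0=1 -> 10111
Step 6: G0=NOT G4=NOT 1=0 G1=G0|G4=1|1=1 G2=1(const) G3=NOT G4=NOT 1=0 G4=NOT G4=NOT 1=0 -> 01100
Step 7: G0=NOT G4=NOT 0=1 G1=G0|G4=0|0=0 G2=1(const) G3=NOT G4=NOT 0=1 G4=NOT G4=NOT 0=1 -> 10111

10111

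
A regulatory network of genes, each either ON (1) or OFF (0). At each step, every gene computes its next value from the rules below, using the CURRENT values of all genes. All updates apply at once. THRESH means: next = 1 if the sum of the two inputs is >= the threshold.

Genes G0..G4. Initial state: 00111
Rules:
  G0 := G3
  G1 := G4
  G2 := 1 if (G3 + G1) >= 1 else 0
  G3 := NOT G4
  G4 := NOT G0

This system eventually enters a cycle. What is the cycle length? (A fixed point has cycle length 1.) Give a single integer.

Answer: 3

Derivation:
Step 0: 00111
Step 1: G0=G3=1 G1=G4=1 G2=(1+0>=1)=1 G3=NOT G4=NOT 1=0 G4=NOT G0=NOT 0=1 -> 11101
Step 2: G0=G3=0 G1=G4=1 G2=(0+1>=1)=1 G3=NOT G4=NOT 1=0 G4=NOT G0=NOT 1=0 -> 01100
Step 3: G0=G3=0 G1=G4=0 G2=(0+1>=1)=1 G3=NOT G4=NOT 0=1 G4=NOT G0=NOT 0=1 -> 00111
State from step 3 equals state from step 0 -> cycle length 3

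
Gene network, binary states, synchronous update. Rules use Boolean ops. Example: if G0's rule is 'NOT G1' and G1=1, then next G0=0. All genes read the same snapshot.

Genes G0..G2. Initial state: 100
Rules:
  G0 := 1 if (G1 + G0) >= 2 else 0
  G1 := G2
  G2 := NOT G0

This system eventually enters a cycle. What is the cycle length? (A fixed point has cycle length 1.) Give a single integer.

Step 0: 100
Step 1: G0=(0+1>=2)=0 G1=G2=0 G2=NOT G0=NOT 1=0 -> 000
Step 2: G0=(0+0>=2)=0 G1=G2=0 G2=NOT G0=NOT 0=1 -> 001
Step 3: G0=(0+0>=2)=0 G1=G2=1 G2=NOT G0=NOT 0=1 -> 011
Step 4: G0=(1+0>=2)=0 G1=G2=1 G2=NOT G0=NOT 0=1 -> 011
State from step 4 equals state from step 3 -> cycle length 1

Answer: 1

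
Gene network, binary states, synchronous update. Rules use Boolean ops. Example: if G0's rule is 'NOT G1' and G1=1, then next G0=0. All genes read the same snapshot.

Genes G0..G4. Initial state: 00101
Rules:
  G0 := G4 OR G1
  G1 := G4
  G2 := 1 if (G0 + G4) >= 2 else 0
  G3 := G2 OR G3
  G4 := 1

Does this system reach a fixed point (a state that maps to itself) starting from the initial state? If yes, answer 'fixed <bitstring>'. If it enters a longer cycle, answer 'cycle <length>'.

Step 0: 00101
Step 1: G0=G4|G1=1|0=1 G1=G4=1 G2=(0+1>=2)=0 G3=G2|G3=1|0=1 G4=1(const) -> 11011
Step 2: G0=G4|G1=1|1=1 G1=G4=1 G2=(1+1>=2)=1 G3=G2|G3=0|1=1 G4=1(const) -> 11111
Step 3: G0=G4|G1=1|1=1 G1=G4=1 G2=(1+1>=2)=1 G3=G2|G3=1|1=1 G4=1(const) -> 11111
Fixed point reached at step 2: 11111

Answer: fixed 11111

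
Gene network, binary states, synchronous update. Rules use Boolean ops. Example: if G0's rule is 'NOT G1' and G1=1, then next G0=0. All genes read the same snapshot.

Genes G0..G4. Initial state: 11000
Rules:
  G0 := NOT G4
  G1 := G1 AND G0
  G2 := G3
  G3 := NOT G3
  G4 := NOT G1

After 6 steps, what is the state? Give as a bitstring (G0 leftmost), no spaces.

Step 1: G0=NOT G4=NOT 0=1 G1=G1&G0=1&1=1 G2=G3=0 G3=NOT G3=NOT 0=1 G4=NOT G1=NOT 1=0 -> 11010
Step 2: G0=NOT G4=NOT 0=1 G1=G1&G0=1&1=1 G2=G3=1 G3=NOT G3=NOT 1=0 G4=NOT G1=NOT 1=0 -> 11100
Step 3: G0=NOT G4=NOT 0=1 G1=G1&G0=1&1=1 G2=G3=0 G3=NOT G3=NOT 0=1 G4=NOT G1=NOT 1=0 -> 11010
Step 4: G0=NOT G4=NOT 0=1 G1=G1&G0=1&1=1 G2=G3=1 G3=NOT G3=NOT 1=0 G4=NOT G1=NOT 1=0 -> 11100
Step 5: G0=NOT G4=NOT 0=1 G1=G1&G0=1&1=1 G2=G3=0 G3=NOT G3=NOT 0=1 G4=NOT G1=NOT 1=0 -> 11010
Step 6: G0=NOT G4=NOT 0=1 G1=G1&G0=1&1=1 G2=G3=1 G3=NOT G3=NOT 1=0 G4=NOT G1=NOT 1=0 -> 11100

11100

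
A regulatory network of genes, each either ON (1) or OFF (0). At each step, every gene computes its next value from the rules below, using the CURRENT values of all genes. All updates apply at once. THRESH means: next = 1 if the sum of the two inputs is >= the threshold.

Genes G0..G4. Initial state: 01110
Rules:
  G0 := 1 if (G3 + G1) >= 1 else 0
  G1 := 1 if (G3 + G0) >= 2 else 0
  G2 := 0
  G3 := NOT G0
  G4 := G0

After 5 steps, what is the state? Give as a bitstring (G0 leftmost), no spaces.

Step 1: G0=(1+1>=1)=1 G1=(1+0>=2)=0 G2=0(const) G3=NOT G0=NOT 0=1 G4=G0=0 -> 10010
Step 2: G0=(1+0>=1)=1 G1=(1+1>=2)=1 G2=0(const) G3=NOT G0=NOT 1=0 G4=G0=1 -> 11001
Step 3: G0=(0+1>=1)=1 G1=(0+1>=2)=0 G2=0(const) G3=NOT G0=NOT 1=0 G4=G0=1 -> 10001
Step 4: G0=(0+0>=1)=0 G1=(0+1>=2)=0 G2=0(const) G3=NOT G0=NOT 1=0 G4=G0=1 -> 00001
Step 5: G0=(0+0>=1)=0 G1=(0+0>=2)=0 G2=0(const) G3=NOT G0=NOT 0=1 G4=G0=0 -> 00010

00010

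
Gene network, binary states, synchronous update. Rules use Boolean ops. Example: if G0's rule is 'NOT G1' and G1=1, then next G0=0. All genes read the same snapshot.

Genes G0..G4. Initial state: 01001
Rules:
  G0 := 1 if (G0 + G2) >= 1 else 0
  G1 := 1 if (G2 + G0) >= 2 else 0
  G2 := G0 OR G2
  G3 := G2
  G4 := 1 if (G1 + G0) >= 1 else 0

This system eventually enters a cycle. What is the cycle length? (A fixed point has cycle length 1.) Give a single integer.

Answer: 1

Derivation:
Step 0: 01001
Step 1: G0=(0+0>=1)=0 G1=(0+0>=2)=0 G2=G0|G2=0|0=0 G3=G2=0 G4=(1+0>=1)=1 -> 00001
Step 2: G0=(0+0>=1)=0 G1=(0+0>=2)=0 G2=G0|G2=0|0=0 G3=G2=0 G4=(0+0>=1)=0 -> 00000
Step 3: G0=(0+0>=1)=0 G1=(0+0>=2)=0 G2=G0|G2=0|0=0 G3=G2=0 G4=(0+0>=1)=0 -> 00000
State from step 3 equals state from step 2 -> cycle length 1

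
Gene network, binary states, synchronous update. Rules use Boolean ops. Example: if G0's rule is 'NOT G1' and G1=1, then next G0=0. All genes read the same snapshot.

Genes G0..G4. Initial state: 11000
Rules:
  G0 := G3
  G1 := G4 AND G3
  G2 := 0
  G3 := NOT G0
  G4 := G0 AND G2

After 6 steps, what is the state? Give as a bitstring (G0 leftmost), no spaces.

Step 1: G0=G3=0 G1=G4&G3=0&0=0 G2=0(const) G3=NOT G0=NOT 1=0 G4=G0&G2=1&0=0 -> 00000
Step 2: G0=G3=0 G1=G4&G3=0&0=0 G2=0(const) G3=NOT G0=NOT 0=1 G4=G0&G2=0&0=0 -> 00010
Step 3: G0=G3=1 G1=G4&G3=0&1=0 G2=0(const) G3=NOT G0=NOT 0=1 G4=G0&G2=0&0=0 -> 10010
Step 4: G0=G3=1 G1=G4&G3=0&1=0 G2=0(const) G3=NOT G0=NOT 1=0 G4=G0&G2=1&0=0 -> 10000
Step 5: G0=G3=0 G1=G4&G3=0&0=0 G2=0(const) G3=NOT G0=NOT 1=0 G4=G0&G2=1&0=0 -> 00000
Step 6: G0=G3=0 G1=G4&G3=0&0=0 G2=0(const) G3=NOT G0=NOT 0=1 G4=G0&G2=0&0=0 -> 00010

00010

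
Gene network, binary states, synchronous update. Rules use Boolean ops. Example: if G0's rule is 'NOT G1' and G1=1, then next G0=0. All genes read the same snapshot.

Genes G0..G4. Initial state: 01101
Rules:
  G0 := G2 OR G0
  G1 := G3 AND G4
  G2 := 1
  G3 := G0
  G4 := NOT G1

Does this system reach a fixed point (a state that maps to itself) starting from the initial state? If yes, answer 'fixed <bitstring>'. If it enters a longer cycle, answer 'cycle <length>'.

Answer: cycle 4

Derivation:
Step 0: 01101
Step 1: G0=G2|G0=1|0=1 G1=G3&G4=0&1=0 G2=1(const) G3=G0=0 G4=NOT G1=NOT 1=0 -> 10100
Step 2: G0=G2|G0=1|1=1 G1=G3&G4=0&0=0 G2=1(const) G3=G0=1 G4=NOT G1=NOT 0=1 -> 10111
Step 3: G0=G2|G0=1|1=1 G1=G3&G4=1&1=1 G2=1(const) G3=G0=1 G4=NOT G1=NOT 0=1 -> 11111
Step 4: G0=G2|G0=1|1=1 G1=G3&G4=1&1=1 G2=1(const) G3=G0=1 G4=NOT G1=NOT 1=0 -> 11110
Step 5: G0=G2|G0=1|1=1 G1=G3&G4=1&0=0 G2=1(const) G3=G0=1 G4=NOT G1=NOT 1=0 -> 10110
Step 6: G0=G2|G0=1|1=1 G1=G3&G4=1&0=0 G2=1(const) G3=G0=1 G4=NOT G1=NOT 0=1 -> 10111
Cycle of length 4 starting at step 2 -> no fixed point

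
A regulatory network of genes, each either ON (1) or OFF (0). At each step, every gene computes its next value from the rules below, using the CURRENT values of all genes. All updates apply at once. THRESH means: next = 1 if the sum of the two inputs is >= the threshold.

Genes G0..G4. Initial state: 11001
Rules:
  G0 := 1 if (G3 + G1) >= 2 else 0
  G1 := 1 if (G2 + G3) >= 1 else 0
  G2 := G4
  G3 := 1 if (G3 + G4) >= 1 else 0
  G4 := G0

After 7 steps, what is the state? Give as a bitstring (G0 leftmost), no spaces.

Step 1: G0=(0+1>=2)=0 G1=(0+0>=1)=0 G2=G4=1 G3=(0+1>=1)=1 G4=G0=1 -> 00111
Step 2: G0=(1+0>=2)=0 G1=(1+1>=1)=1 G2=G4=1 G3=(1+1>=1)=1 G4=G0=0 -> 01110
Step 3: G0=(1+1>=2)=1 G1=(1+1>=1)=1 G2=G4=0 G3=(1+0>=1)=1 G4=G0=0 -> 11010
Step 4: G0=(1+1>=2)=1 G1=(0+1>=1)=1 G2=G4=0 G3=(1+0>=1)=1 G4=G0=1 -> 11011
Step 5: G0=(1+1>=2)=1 G1=(0+1>=1)=1 G2=G4=1 G3=(1+1>=1)=1 G4=G0=1 -> 11111
Step 6: G0=(1+1>=2)=1 G1=(1+1>=1)=1 G2=G4=1 G3=(1+1>=1)=1 G4=G0=1 -> 11111
Step 7: G0=(1+1>=2)=1 G1=(1+1>=1)=1 G2=G4=1 G3=(1+1>=1)=1 G4=G0=1 -> 11111

11111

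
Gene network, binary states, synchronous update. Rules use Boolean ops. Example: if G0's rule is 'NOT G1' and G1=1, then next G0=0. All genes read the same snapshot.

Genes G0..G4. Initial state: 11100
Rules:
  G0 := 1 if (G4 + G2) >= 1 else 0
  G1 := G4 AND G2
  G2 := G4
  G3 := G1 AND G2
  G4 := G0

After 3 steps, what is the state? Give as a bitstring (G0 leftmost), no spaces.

Step 1: G0=(0+1>=1)=1 G1=G4&G2=0&1=0 G2=G4=0 G3=G1&G2=1&1=1 G4=G0=1 -> 10011
Step 2: G0=(1+0>=1)=1 G1=G4&G2=1&0=0 G2=G4=1 G3=G1&G2=0&0=0 G4=G0=1 -> 10101
Step 3: G0=(1+1>=1)=1 G1=G4&G2=1&1=1 G2=G4=1 G3=G1&G2=0&1=0 G4=G0=1 -> 11101

11101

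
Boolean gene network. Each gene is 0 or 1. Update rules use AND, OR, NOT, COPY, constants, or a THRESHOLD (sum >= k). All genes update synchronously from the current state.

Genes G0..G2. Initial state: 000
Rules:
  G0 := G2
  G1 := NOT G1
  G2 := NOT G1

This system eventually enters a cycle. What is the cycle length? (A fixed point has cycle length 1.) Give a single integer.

Step 0: 000
Step 1: G0=G2=0 G1=NOT G1=NOT 0=1 G2=NOT G1=NOT 0=1 -> 011
Step 2: G0=G2=1 G1=NOT G1=NOT 1=0 G2=NOT G1=NOT 1=0 -> 100
Step 3: G0=G2=0 G1=NOT G1=NOT 0=1 G2=NOT G1=NOT 0=1 -> 011
State from step 3 equals state from step 1 -> cycle length 2

Answer: 2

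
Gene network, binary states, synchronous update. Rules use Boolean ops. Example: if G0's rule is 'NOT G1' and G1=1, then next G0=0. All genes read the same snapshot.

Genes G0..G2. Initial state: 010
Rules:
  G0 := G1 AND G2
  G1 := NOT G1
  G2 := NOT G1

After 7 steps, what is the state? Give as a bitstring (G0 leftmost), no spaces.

Step 1: G0=G1&G2=1&0=0 G1=NOT G1=NOT 1=0 G2=NOT G1=NOT 1=0 -> 000
Step 2: G0=G1&G2=0&0=0 G1=NOT G1=NOT 0=1 G2=NOT G1=NOT 0=1 -> 011
Step 3: G0=G1&G2=1&1=1 G1=NOT G1=NOT 1=0 G2=NOT G1=NOT 1=0 -> 100
Step 4: G0=G1&G2=0&0=0 G1=NOT G1=NOT 0=1 G2=NOT G1=NOT 0=1 -> 011
Step 5: G0=G1&G2=1&1=1 G1=NOT G1=NOT 1=0 G2=NOT G1=NOT 1=0 -> 100
Step 6: G0=G1&G2=0&0=0 G1=NOT G1=NOT 0=1 G2=NOT G1=NOT 0=1 -> 011
Step 7: G0=G1&G2=1&1=1 G1=NOT G1=NOT 1=0 G2=NOT G1=NOT 1=0 -> 100

100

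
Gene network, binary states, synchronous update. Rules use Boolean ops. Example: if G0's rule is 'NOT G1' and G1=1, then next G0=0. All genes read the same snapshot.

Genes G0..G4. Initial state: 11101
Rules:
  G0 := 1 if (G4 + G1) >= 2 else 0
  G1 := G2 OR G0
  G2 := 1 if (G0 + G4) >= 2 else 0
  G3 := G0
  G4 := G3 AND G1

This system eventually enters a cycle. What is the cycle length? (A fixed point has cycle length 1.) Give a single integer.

Answer: 1

Derivation:
Step 0: 11101
Step 1: G0=(1+1>=2)=1 G1=G2|G0=1|1=1 G2=(1+1>=2)=1 G3=G0=1 G4=G3&G1=0&1=0 -> 11110
Step 2: G0=(0+1>=2)=0 G1=G2|G0=1|1=1 G2=(1+0>=2)=0 G3=G0=1 G4=G3&G1=1&1=1 -> 01011
Step 3: G0=(1+1>=2)=1 G1=G2|G0=0|0=0 G2=(0+1>=2)=0 G3=G0=0 G4=G3&G1=1&1=1 -> 10001
Step 4: G0=(1+0>=2)=0 G1=G2|G0=0|1=1 G2=(1+1>=2)=1 G3=G0=1 G4=G3&G1=0&0=0 -> 01110
Step 5: G0=(0+1>=2)=0 G1=G2|G0=1|0=1 G2=(0+0>=2)=0 G3=G0=0 G4=G3&G1=1&1=1 -> 01001
Step 6: G0=(1+1>=2)=1 G1=G2|G0=0|0=0 G2=(0+1>=2)=0 G3=G0=0 G4=G3&G1=0&1=0 -> 10000
Step 7: G0=(0+0>=2)=0 G1=G2|G0=0|1=1 G2=(1+0>=2)=0 G3=G0=1 G4=G3&G1=0&0=0 -> 01010
Step 8: G0=(0+1>=2)=0 G1=G2|G0=0|0=0 G2=(0+0>=2)=0 G3=G0=0 G4=G3&G1=1&1=1 -> 00001
Step 9: G0=(1+0>=2)=0 G1=G2|G0=0|0=0 G2=(0+1>=2)=0 G3=G0=0 G4=G3&G1=0&0=0 -> 00000
Step 10: G0=(0+0>=2)=0 G1=G2|G0=0|0=0 G2=(0+0>=2)=0 G3=G0=0 G4=G3&G1=0&0=0 -> 00000
State from step 10 equals state from step 9 -> cycle length 1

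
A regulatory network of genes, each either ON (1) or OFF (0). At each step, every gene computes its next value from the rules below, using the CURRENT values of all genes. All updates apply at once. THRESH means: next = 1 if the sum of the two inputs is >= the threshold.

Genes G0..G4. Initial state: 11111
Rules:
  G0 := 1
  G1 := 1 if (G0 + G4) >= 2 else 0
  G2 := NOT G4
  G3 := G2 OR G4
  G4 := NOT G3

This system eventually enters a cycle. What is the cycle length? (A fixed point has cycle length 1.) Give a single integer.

Answer: 3

Derivation:
Step 0: 11111
Step 1: G0=1(const) G1=(1+1>=2)=1 G2=NOT G4=NOT 1=0 G3=G2|G4=1|1=1 G4=NOT G3=NOT 1=0 -> 11010
Step 2: G0=1(const) G1=(1+0>=2)=0 G2=NOT G4=NOT 0=1 G3=G2|G4=0|0=0 G4=NOT G3=NOT 1=0 -> 10100
Step 3: G0=1(const) G1=(1+0>=2)=0 G2=NOT G4=NOT 0=1 G3=G2|G4=1|0=1 G4=NOT G3=NOT 0=1 -> 10111
Step 4: G0=1(const) G1=(1+1>=2)=1 G2=NOT G4=NOT 1=0 G3=G2|G4=1|1=1 G4=NOT G3=NOT 1=0 -> 11010
State from step 4 equals state from step 1 -> cycle length 3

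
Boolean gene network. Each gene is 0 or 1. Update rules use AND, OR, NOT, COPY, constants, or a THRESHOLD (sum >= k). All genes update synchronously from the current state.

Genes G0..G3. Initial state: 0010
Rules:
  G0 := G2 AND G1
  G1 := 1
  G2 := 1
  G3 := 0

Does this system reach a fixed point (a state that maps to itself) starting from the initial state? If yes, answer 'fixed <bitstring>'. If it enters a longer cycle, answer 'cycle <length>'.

Answer: fixed 1110

Derivation:
Step 0: 0010
Step 1: G0=G2&G1=1&0=0 G1=1(const) G2=1(const) G3=0(const) -> 0110
Step 2: G0=G2&G1=1&1=1 G1=1(const) G2=1(const) G3=0(const) -> 1110
Step 3: G0=G2&G1=1&1=1 G1=1(const) G2=1(const) G3=0(const) -> 1110
Fixed point reached at step 2: 1110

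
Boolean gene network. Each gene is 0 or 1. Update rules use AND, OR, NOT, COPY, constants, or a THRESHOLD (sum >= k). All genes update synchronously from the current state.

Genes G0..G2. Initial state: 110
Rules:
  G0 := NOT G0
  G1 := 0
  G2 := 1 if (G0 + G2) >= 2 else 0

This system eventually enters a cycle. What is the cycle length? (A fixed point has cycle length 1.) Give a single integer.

Step 0: 110
Step 1: G0=NOT G0=NOT 1=0 G1=0(const) G2=(1+0>=2)=0 -> 000
Step 2: G0=NOT G0=NOT 0=1 G1=0(const) G2=(0+0>=2)=0 -> 100
Step 3: G0=NOT G0=NOT 1=0 G1=0(const) G2=(1+0>=2)=0 -> 000
State from step 3 equals state from step 1 -> cycle length 2

Answer: 2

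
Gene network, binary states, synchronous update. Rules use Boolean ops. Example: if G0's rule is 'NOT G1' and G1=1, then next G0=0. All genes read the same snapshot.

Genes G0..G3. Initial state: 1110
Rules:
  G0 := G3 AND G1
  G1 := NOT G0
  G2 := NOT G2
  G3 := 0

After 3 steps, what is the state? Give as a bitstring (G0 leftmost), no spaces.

Step 1: G0=G3&G1=0&1=0 G1=NOT G0=NOT 1=0 G2=NOT G2=NOT 1=0 G3=0(const) -> 0000
Step 2: G0=G3&G1=0&0=0 G1=NOT G0=NOT 0=1 G2=NOT G2=NOT 0=1 G3=0(const) -> 0110
Step 3: G0=G3&G1=0&1=0 G1=NOT G0=NOT 0=1 G2=NOT G2=NOT 1=0 G3=0(const) -> 0100

0100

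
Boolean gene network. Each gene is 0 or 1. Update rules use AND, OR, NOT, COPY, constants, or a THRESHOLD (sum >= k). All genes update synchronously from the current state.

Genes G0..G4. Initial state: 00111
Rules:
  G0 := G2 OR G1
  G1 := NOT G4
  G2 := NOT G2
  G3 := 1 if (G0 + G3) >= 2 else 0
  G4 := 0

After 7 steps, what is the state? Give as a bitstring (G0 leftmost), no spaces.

Step 1: G0=G2|G1=1|0=1 G1=NOT G4=NOT 1=0 G2=NOT G2=NOT 1=0 G3=(0+1>=2)=0 G4=0(const) -> 10000
Step 2: G0=G2|G1=0|0=0 G1=NOT G4=NOT 0=1 G2=NOT G2=NOT 0=1 G3=(1+0>=2)=0 G4=0(const) -> 01100
Step 3: G0=G2|G1=1|1=1 G1=NOT G4=NOT 0=1 G2=NOT G2=NOT 1=0 G3=(0+0>=2)=0 G4=0(const) -> 11000
Step 4: G0=G2|G1=0|1=1 G1=NOT G4=NOT 0=1 G2=NOT G2=NOT 0=1 G3=(1+0>=2)=0 G4=0(const) -> 11100
Step 5: G0=G2|G1=1|1=1 G1=NOT G4=NOT 0=1 G2=NOT G2=NOT 1=0 G3=(1+0>=2)=0 G4=0(const) -> 11000
Step 6: G0=G2|G1=0|1=1 G1=NOT G4=NOT 0=1 G2=NOT G2=NOT 0=1 G3=(1+0>=2)=0 G4=0(const) -> 11100
Step 7: G0=G2|G1=1|1=1 G1=NOT G4=NOT 0=1 G2=NOT G2=NOT 1=0 G3=(1+0>=2)=0 G4=0(const) -> 11000

11000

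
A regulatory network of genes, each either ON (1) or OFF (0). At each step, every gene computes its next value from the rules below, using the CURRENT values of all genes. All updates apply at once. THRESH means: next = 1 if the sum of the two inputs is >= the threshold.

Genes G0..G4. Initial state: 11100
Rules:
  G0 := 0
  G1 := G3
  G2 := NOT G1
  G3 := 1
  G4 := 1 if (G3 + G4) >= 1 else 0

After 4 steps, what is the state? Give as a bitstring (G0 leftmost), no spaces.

Step 1: G0=0(const) G1=G3=0 G2=NOT G1=NOT 1=0 G3=1(const) G4=(0+0>=1)=0 -> 00010
Step 2: G0=0(const) G1=G3=1 G2=NOT G1=NOT 0=1 G3=1(const) G4=(1+0>=1)=1 -> 01111
Step 3: G0=0(const) G1=G3=1 G2=NOT G1=NOT 1=0 G3=1(const) G4=(1+1>=1)=1 -> 01011
Step 4: G0=0(const) G1=G3=1 G2=NOT G1=NOT 1=0 G3=1(const) G4=(1+1>=1)=1 -> 01011

01011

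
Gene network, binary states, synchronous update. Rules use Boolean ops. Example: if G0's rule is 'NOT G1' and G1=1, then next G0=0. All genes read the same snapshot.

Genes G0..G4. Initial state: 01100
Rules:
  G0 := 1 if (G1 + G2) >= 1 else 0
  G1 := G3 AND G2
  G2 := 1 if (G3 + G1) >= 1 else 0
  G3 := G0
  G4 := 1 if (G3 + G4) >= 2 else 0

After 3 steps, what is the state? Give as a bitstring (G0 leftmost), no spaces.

Step 1: G0=(1+1>=1)=1 G1=G3&G2=0&1=0 G2=(0+1>=1)=1 G3=G0=0 G4=(0+0>=2)=0 -> 10100
Step 2: G0=(0+1>=1)=1 G1=G3&G2=0&1=0 G2=(0+0>=1)=0 G3=G0=1 G4=(0+0>=2)=0 -> 10010
Step 3: G0=(0+0>=1)=0 G1=G3&G2=1&0=0 G2=(1+0>=1)=1 G3=G0=1 G4=(1+0>=2)=0 -> 00110

00110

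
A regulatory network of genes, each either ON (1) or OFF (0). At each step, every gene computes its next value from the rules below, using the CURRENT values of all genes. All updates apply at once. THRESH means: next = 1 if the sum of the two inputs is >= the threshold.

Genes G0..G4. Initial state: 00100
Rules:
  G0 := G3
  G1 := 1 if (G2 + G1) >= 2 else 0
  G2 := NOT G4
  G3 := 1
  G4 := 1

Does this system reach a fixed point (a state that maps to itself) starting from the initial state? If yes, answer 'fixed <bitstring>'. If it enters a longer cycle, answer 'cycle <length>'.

Step 0: 00100
Step 1: G0=G3=0 G1=(1+0>=2)=0 G2=NOT G4=NOT 0=1 G3=1(const) G4=1(const) -> 00111
Step 2: G0=G3=1 G1=(1+0>=2)=0 G2=NOT G4=NOT 1=0 G3=1(const) G4=1(const) -> 10011
Step 3: G0=G3=1 G1=(0+0>=2)=0 G2=NOT G4=NOT 1=0 G3=1(const) G4=1(const) -> 10011
Fixed point reached at step 2: 10011

Answer: fixed 10011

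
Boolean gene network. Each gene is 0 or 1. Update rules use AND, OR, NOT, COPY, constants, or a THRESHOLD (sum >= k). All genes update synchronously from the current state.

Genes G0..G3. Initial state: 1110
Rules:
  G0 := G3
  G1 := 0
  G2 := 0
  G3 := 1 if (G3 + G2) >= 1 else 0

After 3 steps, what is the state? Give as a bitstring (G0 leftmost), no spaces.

Step 1: G0=G3=0 G1=0(const) G2=0(const) G3=(0+1>=1)=1 -> 0001
Step 2: G0=G3=1 G1=0(const) G2=0(const) G3=(1+0>=1)=1 -> 1001
Step 3: G0=G3=1 G1=0(const) G2=0(const) G3=(1+0>=1)=1 -> 1001

1001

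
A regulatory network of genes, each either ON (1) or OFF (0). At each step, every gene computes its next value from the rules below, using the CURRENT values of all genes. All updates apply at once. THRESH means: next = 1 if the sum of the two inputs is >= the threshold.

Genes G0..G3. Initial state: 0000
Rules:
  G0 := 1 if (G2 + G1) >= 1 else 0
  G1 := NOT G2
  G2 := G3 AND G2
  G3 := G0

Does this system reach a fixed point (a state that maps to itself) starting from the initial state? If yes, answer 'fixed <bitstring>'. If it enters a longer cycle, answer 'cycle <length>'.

Step 0: 0000
Step 1: G0=(0+0>=1)=0 G1=NOT G2=NOT 0=1 G2=G3&G2=0&0=0 G3=G0=0 -> 0100
Step 2: G0=(0+1>=1)=1 G1=NOT G2=NOT 0=1 G2=G3&G2=0&0=0 G3=G0=0 -> 1100
Step 3: G0=(0+1>=1)=1 G1=NOT G2=NOT 0=1 G2=G3&G2=0&0=0 G3=G0=1 -> 1101
Step 4: G0=(0+1>=1)=1 G1=NOT G2=NOT 0=1 G2=G3&G2=1&0=0 G3=G0=1 -> 1101
Fixed point reached at step 3: 1101

Answer: fixed 1101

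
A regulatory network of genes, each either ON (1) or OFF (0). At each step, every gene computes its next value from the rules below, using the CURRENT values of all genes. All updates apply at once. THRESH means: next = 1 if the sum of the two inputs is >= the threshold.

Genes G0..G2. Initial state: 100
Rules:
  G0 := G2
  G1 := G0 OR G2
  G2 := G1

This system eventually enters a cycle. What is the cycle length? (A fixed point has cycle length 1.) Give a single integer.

Step 0: 100
Step 1: G0=G2=0 G1=G0|G2=1|0=1 G2=G1=0 -> 010
Step 2: G0=G2=0 G1=G0|G2=0|0=0 G2=G1=1 -> 001
Step 3: G0=G2=1 G1=G0|G2=0|1=1 G2=G1=0 -> 110
Step 4: G0=G2=0 G1=G0|G2=1|0=1 G2=G1=1 -> 011
Step 5: G0=G2=1 G1=G0|G2=0|1=1 G2=G1=1 -> 111
Step 6: G0=G2=1 G1=G0|G2=1|1=1 G2=G1=1 -> 111
State from step 6 equals state from step 5 -> cycle length 1

Answer: 1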